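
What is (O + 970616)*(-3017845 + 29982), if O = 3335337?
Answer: -12865597648439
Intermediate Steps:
(O + 970616)*(-3017845 + 29982) = (3335337 + 970616)*(-3017845 + 29982) = 4305953*(-2987863) = -12865597648439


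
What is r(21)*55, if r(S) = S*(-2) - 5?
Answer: -2585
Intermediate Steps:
r(S) = -5 - 2*S (r(S) = -2*S - 5 = -5 - 2*S)
r(21)*55 = (-5 - 2*21)*55 = (-5 - 42)*55 = -47*55 = -2585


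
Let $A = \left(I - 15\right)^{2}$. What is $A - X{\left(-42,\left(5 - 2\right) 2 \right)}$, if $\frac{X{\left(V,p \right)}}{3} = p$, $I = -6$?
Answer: $423$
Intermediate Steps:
$X{\left(V,p \right)} = 3 p$
$A = 441$ ($A = \left(-6 - 15\right)^{2} = \left(-21\right)^{2} = 441$)
$A - X{\left(-42,\left(5 - 2\right) 2 \right)} = 441 - 3 \left(5 - 2\right) 2 = 441 - 3 \cdot 3 \cdot 2 = 441 - 3 \cdot 6 = 441 - 18 = 423$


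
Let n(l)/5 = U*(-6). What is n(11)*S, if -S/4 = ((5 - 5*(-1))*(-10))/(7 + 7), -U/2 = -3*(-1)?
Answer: 36000/7 ≈ 5142.9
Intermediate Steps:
U = -6 (U = -(-6)*(-1) = -2*3 = -6)
n(l) = 180 (n(l) = 5*(-6*(-6)) = 5*36 = 180)
S = 200/7 (S = -4*(5 - 5*(-1))*(-10)/(7 + 7) = -4*(5 + 5)*(-10)/14 = -4*10*(-10)/14 = -(-400)/14 = -4*(-50/7) = 200/7 ≈ 28.571)
n(11)*S = 180*(200/7) = 36000/7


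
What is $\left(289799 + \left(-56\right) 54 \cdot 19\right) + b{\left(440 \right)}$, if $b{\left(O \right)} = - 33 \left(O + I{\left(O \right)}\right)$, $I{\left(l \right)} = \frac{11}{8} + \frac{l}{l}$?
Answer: $\frac{1741957}{8} \approx 2.1774 \cdot 10^{5}$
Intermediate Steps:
$I{\left(l \right)} = \frac{19}{8}$ ($I{\left(l \right)} = 11 \cdot \frac{1}{8} + 1 = \frac{11}{8} + 1 = \frac{19}{8}$)
$b{\left(O \right)} = - \frac{627}{8} - 33 O$ ($b{\left(O \right)} = - 33 \left(O + \frac{19}{8}\right) = - 33 \left(\frac{19}{8} + O\right) = - \frac{627}{8} - 33 O$)
$\left(289799 + \left(-56\right) 54 \cdot 19\right) + b{\left(440 \right)} = \left(289799 + \left(-56\right) 54 \cdot 19\right) - \frac{116787}{8} = \left(289799 - 57456\right) - \frac{116787}{8} = 232343 - \frac{116787}{8} = \frac{1741957}{8}$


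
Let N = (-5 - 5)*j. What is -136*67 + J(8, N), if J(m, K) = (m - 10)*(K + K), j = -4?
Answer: -9272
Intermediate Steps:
N = 40 (N = (-5 - 5)*(-4) = -10*(-4) = 40)
J(m, K) = 2*K*(-10 + m) (J(m, K) = (-10 + m)*(2*K) = 2*K*(-10 + m))
-136*67 + J(8, N) = -136*67 + 2*40*(-10 + 8) = -9112 + 2*40*(-2) = -9112 - 160 = -9272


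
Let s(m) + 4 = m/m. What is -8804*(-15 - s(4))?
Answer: 105648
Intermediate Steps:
s(m) = -3 (s(m) = -4 + m/m = -4 + 1 = -3)
-8804*(-15 - s(4)) = -8804*(-15 - 1*(-3)) = -8804*(-15 + 3) = -8804*(-12) = 105648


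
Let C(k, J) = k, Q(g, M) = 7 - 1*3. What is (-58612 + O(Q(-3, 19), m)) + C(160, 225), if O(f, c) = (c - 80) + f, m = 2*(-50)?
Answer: -58628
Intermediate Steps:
Q(g, M) = 4 (Q(g, M) = 7 - 3 = 4)
m = -100
O(f, c) = -80 + c + f (O(f, c) = (-80 + c) + f = -80 + c + f)
(-58612 + O(Q(-3, 19), m)) + C(160, 225) = (-58612 + (-80 - 100 + 4)) + 160 = (-58612 - 176) + 160 = -58788 + 160 = -58628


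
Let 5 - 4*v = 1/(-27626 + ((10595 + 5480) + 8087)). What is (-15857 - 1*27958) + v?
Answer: -607083319/13856 ≈ -43814.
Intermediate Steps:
v = 17321/13856 (v = 5/4 - 1/(4*(-27626 + ((10595 + 5480) + 8087))) = 5/4 - 1/(4*(-27626 + (16075 + 8087))) = 5/4 - 1/(4*(-27626 + 24162)) = 5/4 - ¼/(-3464) = 5/4 - ¼*(-1/3464) = 5/4 + 1/13856 = 17321/13856 ≈ 1.2501)
(-15857 - 1*27958) + v = (-15857 - 1*27958) + 17321/13856 = (-15857 - 27958) + 17321/13856 = -43815 + 17321/13856 = -607083319/13856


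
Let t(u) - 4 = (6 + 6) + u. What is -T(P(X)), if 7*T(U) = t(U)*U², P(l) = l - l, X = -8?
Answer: 0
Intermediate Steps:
P(l) = 0
t(u) = 16 + u (t(u) = 4 + ((6 + 6) + u) = 4 + (12 + u) = 16 + u)
T(U) = U²*(16 + U)/7 (T(U) = ((16 + U)*U²)/7 = (U²*(16 + U))/7 = U²*(16 + U)/7)
-T(P(X)) = -0²*(16 + 0)/7 = -0*16/7 = -1*0 = 0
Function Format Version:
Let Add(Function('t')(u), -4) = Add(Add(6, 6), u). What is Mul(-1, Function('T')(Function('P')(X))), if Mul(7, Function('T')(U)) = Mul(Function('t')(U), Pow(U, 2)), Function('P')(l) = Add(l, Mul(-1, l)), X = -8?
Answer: 0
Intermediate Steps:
Function('P')(l) = 0
Function('t')(u) = Add(16, u) (Function('t')(u) = Add(4, Add(Add(6, 6), u)) = Add(4, Add(12, u)) = Add(16, u))
Function('T')(U) = Mul(Rational(1, 7), Pow(U, 2), Add(16, U)) (Function('T')(U) = Mul(Rational(1, 7), Mul(Add(16, U), Pow(U, 2))) = Mul(Rational(1, 7), Mul(Pow(U, 2), Add(16, U))) = Mul(Rational(1, 7), Pow(U, 2), Add(16, U)))
Mul(-1, Function('T')(Function('P')(X))) = Mul(-1, Mul(Rational(1, 7), Pow(0, 2), Add(16, 0))) = Mul(-1, Mul(Rational(1, 7), 0, 16)) = Mul(-1, 0) = 0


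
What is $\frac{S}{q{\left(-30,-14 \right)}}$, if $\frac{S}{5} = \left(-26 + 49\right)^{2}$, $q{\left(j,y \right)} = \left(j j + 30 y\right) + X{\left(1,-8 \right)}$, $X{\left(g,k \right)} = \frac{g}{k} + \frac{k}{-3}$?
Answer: $\frac{63480}{11581} \approx 5.4814$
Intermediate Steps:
$X{\left(g,k \right)} = - \frac{k}{3} + \frac{g}{k}$ ($X{\left(g,k \right)} = \frac{g}{k} + k \left(- \frac{1}{3}\right) = \frac{g}{k} - \frac{k}{3} = - \frac{k}{3} + \frac{g}{k}$)
$q{\left(j,y \right)} = \frac{61}{24} + j^{2} + 30 y$ ($q{\left(j,y \right)} = \left(j j + 30 y\right) + \left(\left(- \frac{1}{3}\right) \left(-8\right) + 1 \frac{1}{-8}\right) = \left(j^{2} + 30 y\right) + \left(\frac{8}{3} + 1 \left(- \frac{1}{8}\right)\right) = \left(j^{2} + 30 y\right) + \left(\frac{8}{3} - \frac{1}{8}\right) = \left(j^{2} + 30 y\right) + \frac{61}{24} = \frac{61}{24} + j^{2} + 30 y$)
$S = 2645$ ($S = 5 \left(-26 + 49\right)^{2} = 5 \cdot 23^{2} = 5 \cdot 529 = 2645$)
$\frac{S}{q{\left(-30,-14 \right)}} = \frac{2645}{\frac{61}{24} + \left(-30\right)^{2} + 30 \left(-14\right)} = \frac{2645}{\frac{61}{24} + 900 - 420} = \frac{2645}{\frac{11581}{24}} = 2645 \cdot \frac{24}{11581} = \frac{63480}{11581}$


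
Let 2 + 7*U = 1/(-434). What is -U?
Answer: 869/3038 ≈ 0.28604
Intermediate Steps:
U = -869/3038 (U = -2/7 + (⅐)/(-434) = -2/7 + (⅐)*(-1/434) = -2/7 - 1/3038 = -869/3038 ≈ -0.28604)
-U = -1*(-869/3038) = 869/3038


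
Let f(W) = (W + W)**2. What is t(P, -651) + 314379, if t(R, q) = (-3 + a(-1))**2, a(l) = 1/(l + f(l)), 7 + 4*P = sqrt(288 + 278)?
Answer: 2829475/9 ≈ 3.1439e+5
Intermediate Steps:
f(W) = 4*W**2 (f(W) = (2*W)**2 = 4*W**2)
P = -7/4 + sqrt(566)/4 (P = -7/4 + sqrt(288 + 278)/4 = -7/4 + sqrt(566)/4 ≈ 4.1977)
a(l) = 1/(l + 4*l**2)
t(R, q) = 64/9 (t(R, q) = (-3 + 1/((-1)*(1 + 4*(-1))))**2 = (-3 - 1/(1 - 4))**2 = (-3 - 1/(-3))**2 = (-3 - 1*(-1/3))**2 = (-3 + 1/3)**2 = (-8/3)**2 = 64/9)
t(P, -651) + 314379 = 64/9 + 314379 = 2829475/9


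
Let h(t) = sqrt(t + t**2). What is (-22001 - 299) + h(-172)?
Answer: -22300 + 6*sqrt(817) ≈ -22129.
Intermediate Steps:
(-22001 - 299) + h(-172) = (-22001 - 299) + sqrt(-172*(1 - 172)) = -22300 + sqrt(-172*(-171)) = -22300 + sqrt(29412) = -22300 + 6*sqrt(817)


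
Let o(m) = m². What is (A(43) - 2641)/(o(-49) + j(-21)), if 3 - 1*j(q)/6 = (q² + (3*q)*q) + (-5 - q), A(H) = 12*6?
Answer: 2569/8261 ≈ 0.31098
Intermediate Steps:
A(H) = 72
j(q) = 48 - 24*q² + 6*q (j(q) = 18 - 6*((q² + (3*q)*q) + (-5 - q)) = 18 - 6*((q² + 3*q²) + (-5 - q)) = 18 - 6*(4*q² + (-5 - q)) = 18 - 6*(-5 - q + 4*q²) = 18 + (30 - 24*q² + 6*q) = 48 - 24*q² + 6*q)
(A(43) - 2641)/(o(-49) + j(-21)) = (72 - 2641)/((-49)² + (48 - 24*(-21)² + 6*(-21))) = -2569/(2401 + (48 - 24*441 - 126)) = -2569/(2401 + (48 - 10584 - 126)) = -2569/(2401 - 10662) = -2569/(-8261) = -2569*(-1/8261) = 2569/8261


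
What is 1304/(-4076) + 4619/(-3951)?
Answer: -5994787/4026069 ≈ -1.4890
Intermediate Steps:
1304/(-4076) + 4619/(-3951) = 1304*(-1/4076) + 4619*(-1/3951) = -326/1019 - 4619/3951 = -5994787/4026069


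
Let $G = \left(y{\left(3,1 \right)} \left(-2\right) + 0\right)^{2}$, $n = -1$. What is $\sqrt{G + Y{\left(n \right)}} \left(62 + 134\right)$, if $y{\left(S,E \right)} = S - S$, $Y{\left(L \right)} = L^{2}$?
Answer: $196$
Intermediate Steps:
$y{\left(S,E \right)} = 0$
$G = 0$ ($G = \left(0 \left(-2\right) + 0\right)^{2} = \left(0 + 0\right)^{2} = 0^{2} = 0$)
$\sqrt{G + Y{\left(n \right)}} \left(62 + 134\right) = \sqrt{0 + \left(-1\right)^{2}} \left(62 + 134\right) = \sqrt{0 + 1} \cdot 196 = \sqrt{1} \cdot 196 = 1 \cdot 196 = 196$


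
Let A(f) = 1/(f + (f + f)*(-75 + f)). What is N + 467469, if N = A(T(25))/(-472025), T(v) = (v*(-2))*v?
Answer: 730650672458156249/1562992781250 ≈ 4.6747e+5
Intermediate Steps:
T(v) = -2*v² (T(v) = (-2*v)*v = -2*v²)
A(f) = 1/(f + 2*f*(-75 + f)) (A(f) = 1/(f + (2*f)*(-75 + f)) = 1/(f + 2*f*(-75 + f)))
N = -1/1562992781250 (N = (1/(((-2*25²))*(-149 + 2*(-2*25²))))/(-472025) = (1/(((-2*625))*(-149 + 2*(-2*625))))*(-1/472025) = (1/((-1250)*(-149 + 2*(-1250))))*(-1/472025) = -1/(1250*(-149 - 2500))*(-1/472025) = -1/1250/(-2649)*(-1/472025) = -1/1250*(-1/2649)*(-1/472025) = (1/3311250)*(-1/472025) = -1/1562992781250 ≈ -6.3980e-13)
N + 467469 = -1/1562992781250 + 467469 = 730650672458156249/1562992781250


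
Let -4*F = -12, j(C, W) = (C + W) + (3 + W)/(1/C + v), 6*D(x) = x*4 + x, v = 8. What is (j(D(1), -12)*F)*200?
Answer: -167600/23 ≈ -7287.0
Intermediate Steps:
D(x) = 5*x/6 (D(x) = (x*4 + x)/6 = (4*x + x)/6 = (5*x)/6 = 5*x/6)
j(C, W) = C + W + (3 + W)/(8 + 1/C) (j(C, W) = (C + W) + (3 + W)/(1/C + 8) = (C + W) + (3 + W)/(8 + 1/C) = C + W + (3 + W)/(8 + 1/C))
F = 3 (F = -1/4*(-12) = 3)
(j(D(1), -12)*F)*200 = (((-12 + 4*((5/6)*1) + 8*((5/6)*1)**2 + 9*((5/6)*1)*(-12))/(1 + 8*((5/6)*1)))*3)*200 = (((-12 + 4*(5/6) + 8*(5/6)**2 + 9*(5/6)*(-12))/(1 + 8*(5/6)))*3)*200 = (((-12 + 10/3 + 8*(25/36) - 90)/(1 + 20/3))*3)*200 = (((-12 + 10/3 + 50/9 - 90)/(23/3))*3)*200 = (((3/23)*(-838/9))*3)*200 = -838/69*3*200 = -838/23*200 = -167600/23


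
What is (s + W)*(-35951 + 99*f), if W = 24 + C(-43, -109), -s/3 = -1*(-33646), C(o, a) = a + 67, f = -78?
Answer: 4409051388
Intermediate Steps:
C(o, a) = 67 + a
s = -100938 (s = -(-3)*(-33646) = -3*33646 = -100938)
W = -18 (W = 24 + (67 - 109) = 24 - 42 = -18)
(s + W)*(-35951 + 99*f) = (-100938 - 18)*(-35951 + 99*(-78)) = -100956*(-35951 - 7722) = -100956*(-43673) = 4409051388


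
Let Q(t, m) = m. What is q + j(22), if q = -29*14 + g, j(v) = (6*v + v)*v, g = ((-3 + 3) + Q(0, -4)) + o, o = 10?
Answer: 2988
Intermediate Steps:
g = 6 (g = ((-3 + 3) - 4) + 10 = (0 - 4) + 10 = -4 + 10 = 6)
j(v) = 7*v² (j(v) = (7*v)*v = 7*v²)
q = -400 (q = -29*14 + 6 = -406 + 6 = -400)
q + j(22) = -400 + 7*22² = -400 + 7*484 = -400 + 3388 = 2988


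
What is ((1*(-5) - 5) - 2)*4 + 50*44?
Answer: 2152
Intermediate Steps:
((1*(-5) - 5) - 2)*4 + 50*44 = ((-5 - 5) - 2)*4 + 2200 = (-10 - 2)*4 + 2200 = -12*4 + 2200 = -48 + 2200 = 2152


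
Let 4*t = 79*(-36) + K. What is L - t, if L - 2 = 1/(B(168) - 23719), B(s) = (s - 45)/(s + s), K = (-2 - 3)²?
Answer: 7509888301/10625948 ≈ 706.75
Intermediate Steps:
K = 25 (K = (-5)² = 25)
B(s) = (-45 + s)/(2*s) (B(s) = (-45 + s)/((2*s)) = (-45 + s)*(1/(2*s)) = (-45 + s)/(2*s))
L = 5312862/2656487 (L = 2 + 1/((½)*(-45 + 168)/168 - 23719) = 2 + 1/((½)*(1/168)*123 - 23719) = 2 + 1/(41/112 - 23719) = 2 + 1/(-2656487/112) = 2 - 112/2656487 = 5312862/2656487 ≈ 2.0000)
t = -2819/4 (t = (79*(-36) + 25)/4 = (-2844 + 25)/4 = (¼)*(-2819) = -2819/4 ≈ -704.75)
L - t = 5312862/2656487 - 1*(-2819/4) = 5312862/2656487 + 2819/4 = 7509888301/10625948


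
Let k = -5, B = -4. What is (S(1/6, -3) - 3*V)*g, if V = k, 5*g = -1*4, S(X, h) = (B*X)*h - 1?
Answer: -64/5 ≈ -12.800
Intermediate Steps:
S(X, h) = -1 - 4*X*h (S(X, h) = (-4*X)*h - 1 = -4*X*h - 1 = -1 - 4*X*h)
g = -⅘ (g = (-1*4)/5 = (⅕)*(-4) = -⅘ ≈ -0.80000)
V = -5
(S(1/6, -3) - 3*V)*g = ((-1 - 4*1/6*(-3)) - 3*(-5))*(-⅘) = ((-1 - 4*1*(⅙)*(-3)) + 15)*(-⅘) = ((-1 - 4*⅙*(-3)) + 15)*(-⅘) = ((-1 + 2) + 15)*(-⅘) = (1 + 15)*(-⅘) = 16*(-⅘) = -64/5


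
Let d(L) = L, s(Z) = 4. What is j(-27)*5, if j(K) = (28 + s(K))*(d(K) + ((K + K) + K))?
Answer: -17280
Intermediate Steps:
j(K) = 128*K (j(K) = (28 + 4)*(K + ((K + K) + K)) = 32*(K + (2*K + K)) = 32*(K + 3*K) = 32*(4*K) = 128*K)
j(-27)*5 = (128*(-27))*5 = -3456*5 = -17280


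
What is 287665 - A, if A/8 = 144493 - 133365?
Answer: 198641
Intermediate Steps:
A = 89024 (A = 8*(144493 - 133365) = 8*11128 = 89024)
287665 - A = 287665 - 1*89024 = 287665 - 89024 = 198641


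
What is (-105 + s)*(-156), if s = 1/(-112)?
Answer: 458679/28 ≈ 16381.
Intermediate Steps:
s = -1/112 ≈ -0.0089286
(-105 + s)*(-156) = (-105 - 1/112)*(-156) = -11761/112*(-156) = 458679/28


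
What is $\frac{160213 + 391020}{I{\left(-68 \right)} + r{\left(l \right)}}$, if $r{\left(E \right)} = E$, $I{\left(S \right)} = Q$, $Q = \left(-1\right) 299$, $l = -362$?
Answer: $- \frac{551233}{661} \approx -833.94$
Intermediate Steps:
$Q = -299$
$I{\left(S \right)} = -299$
$\frac{160213 + 391020}{I{\left(-68 \right)} + r{\left(l \right)}} = \frac{160213 + 391020}{-299 - 362} = \frac{551233}{-661} = 551233 \left(- \frac{1}{661}\right) = - \frac{551233}{661}$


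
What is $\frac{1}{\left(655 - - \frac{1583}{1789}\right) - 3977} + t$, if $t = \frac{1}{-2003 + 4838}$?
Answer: $\frac{173932}{3368816325} \approx 5.163 \cdot 10^{-5}$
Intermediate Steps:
$t = \frac{1}{2835} \approx 0.00035273$
$\frac{1}{\left(655 - - \frac{1583}{1789}\right) - 3977} + t = \frac{1}{\left(655 - - \frac{1583}{1789}\right) - 3977} + \frac{1}{2835} = \frac{1}{\left(655 + \frac{1583}{1789}\right) - 3977} + \frac{1}{2835} = \frac{1}{\frac{1173378}{1789} - 3977} + \frac{1}{2835} = \frac{1}{- \frac{5941475}{1789}} + \frac{1}{2835} = - \frac{1789}{5941475} + \frac{1}{2835} = \frac{173932}{3368816325}$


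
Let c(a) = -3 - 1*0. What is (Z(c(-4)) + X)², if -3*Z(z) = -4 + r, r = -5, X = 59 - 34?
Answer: 784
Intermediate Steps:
c(a) = -3 (c(a) = -3 + 0 = -3)
X = 25
Z(z) = 3 (Z(z) = -(-4 - 5)/3 = -⅓*(-9) = 3)
(Z(c(-4)) + X)² = (3 + 25)² = 28² = 784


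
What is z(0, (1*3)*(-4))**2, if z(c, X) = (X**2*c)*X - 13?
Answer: 169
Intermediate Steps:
z(c, X) = -13 + c*X**3 (z(c, X) = (c*X**2)*X - 13 = c*X**3 - 13 = -13 + c*X**3)
z(0, (1*3)*(-4))**2 = (-13 + 0*((1*3)*(-4))**3)**2 = (-13 + 0*(3*(-4))**3)**2 = (-13 + 0*(-12)**3)**2 = (-13 + 0*(-1728))**2 = (-13 + 0)**2 = (-13)**2 = 169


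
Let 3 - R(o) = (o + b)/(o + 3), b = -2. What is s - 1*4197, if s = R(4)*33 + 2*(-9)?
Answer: -28878/7 ≈ -4125.4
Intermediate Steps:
R(o) = 3 - (-2 + o)/(3 + o) (R(o) = 3 - (o - 2)/(o + 3) = 3 - (-2 + o)/(3 + o))
s = 501/7 (s = ((11 + 2*4)/(3 + 4))*33 + 2*(-9) = ((11 + 8)/7)*33 - 18 = ((⅐)*19)*33 - 18 = (19/7)*33 - 18 = 627/7 - 18 = 501/7 ≈ 71.571)
s - 1*4197 = 501/7 - 1*4197 = 501/7 - 4197 = -28878/7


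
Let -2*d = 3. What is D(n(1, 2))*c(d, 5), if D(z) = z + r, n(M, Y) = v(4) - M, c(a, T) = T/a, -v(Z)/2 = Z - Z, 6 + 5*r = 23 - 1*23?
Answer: 22/3 ≈ 7.3333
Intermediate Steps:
r = -6/5 (r = -6/5 + (23 - 1*23)/5 = -6/5 + (23 - 23)/5 = -6/5 + (⅕)*0 = -6/5 + 0 = -6/5 ≈ -1.2000)
d = -3/2 (d = -½*3 = -3/2 ≈ -1.5000)
v(Z) = 0 (v(Z) = -2*(Z - Z) = -2*0 = 0)
n(M, Y) = -M (n(M, Y) = 0 - M = -M)
D(z) = -6/5 + z (D(z) = z - 6/5 = -6/5 + z)
D(n(1, 2))*c(d, 5) = (-6/5 - 1*1)*(5/(-3/2)) = (-6/5 - 1)*(5*(-⅔)) = -11/5*(-10/3) = 22/3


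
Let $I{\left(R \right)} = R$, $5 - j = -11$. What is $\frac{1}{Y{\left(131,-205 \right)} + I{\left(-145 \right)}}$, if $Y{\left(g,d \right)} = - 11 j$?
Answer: $- \frac{1}{321} \approx -0.0031153$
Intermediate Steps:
$j = 16$ ($j = 5 - -11 = 5 + 11 = 16$)
$Y{\left(g,d \right)} = -176$ ($Y{\left(g,d \right)} = \left(-11\right) 16 = -176$)
$\frac{1}{Y{\left(131,-205 \right)} + I{\left(-145 \right)}} = \frac{1}{-176 - 145} = \frac{1}{-321} = - \frac{1}{321}$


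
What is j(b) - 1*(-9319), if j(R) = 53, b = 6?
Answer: 9372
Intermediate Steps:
j(b) - 1*(-9319) = 53 - 1*(-9319) = 53 + 9319 = 9372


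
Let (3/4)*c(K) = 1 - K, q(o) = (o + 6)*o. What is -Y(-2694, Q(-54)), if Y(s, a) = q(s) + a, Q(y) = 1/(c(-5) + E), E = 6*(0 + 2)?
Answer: -144829441/20 ≈ -7.2415e+6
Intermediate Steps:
q(o) = o*(6 + o) (q(o) = (6 + o)*o = o*(6 + o))
c(K) = 4/3 - 4*K/3 (c(K) = 4*(1 - K)/3 = 4/3 - 4*K/3)
E = 12 (E = 6*2 = 12)
Q(y) = 1/20 (Q(y) = 1/((4/3 - 4/3*(-5)) + 12) = 1/((4/3 + 20/3) + 12) = 1/(8 + 12) = 1/20)
Y(s, a) = a + s*(6 + s) (Y(s, a) = s*(6 + s) + a = a + s*(6 + s))
-Y(-2694, Q(-54)) = -(1/20 - 2694*(6 - 2694)) = -(1/20 - 2694*(-2688)) = -(1/20 + 7241472) = -1*144829441/20 = -144829441/20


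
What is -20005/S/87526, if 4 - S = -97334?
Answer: -20005/8519605788 ≈ -2.3481e-6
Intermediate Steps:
S = 97338 (S = 4 - 1*(-97334) = 4 + 97334 = 97338)
-20005/S/87526 = -20005/97338/87526 = -20005*1/97338*(1/87526) = -20005/97338*1/87526 = -20005/8519605788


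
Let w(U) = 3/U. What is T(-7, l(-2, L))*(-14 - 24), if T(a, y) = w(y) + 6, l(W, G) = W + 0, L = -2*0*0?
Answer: -171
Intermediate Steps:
L = 0 (L = 0*0 = 0)
l(W, G) = W
T(a, y) = 6 + 3/y (T(a, y) = 3/y + 6 = 6 + 3/y)
T(-7, l(-2, L))*(-14 - 24) = (6 + 3/(-2))*(-14 - 24) = (6 + 3*(-½))*(-38) = (6 - 3/2)*(-38) = (9/2)*(-38) = -171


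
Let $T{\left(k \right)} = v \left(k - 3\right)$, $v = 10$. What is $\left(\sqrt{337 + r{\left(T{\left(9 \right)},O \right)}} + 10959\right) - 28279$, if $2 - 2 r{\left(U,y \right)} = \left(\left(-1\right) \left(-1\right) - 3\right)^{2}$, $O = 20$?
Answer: $-17320 + 4 \sqrt{21} \approx -17302.0$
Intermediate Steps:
$T{\left(k \right)} = -30 + 10 k$ ($T{\left(k \right)} = 10 \left(k - 3\right) = 10 \left(-3 + k\right) = -30 + 10 k$)
$r{\left(U,y \right)} = -1$ ($r{\left(U,y \right)} = 1 - \frac{\left(\left(-1\right) \left(-1\right) - 3\right)^{2}}{2} = 1 - \frac{\left(1 - 3\right)^{2}}{2} = 1 - \frac{\left(-2\right)^{2}}{2} = 1 - 2 = -1$)
$\left(\sqrt{337 + r{\left(T{\left(9 \right)},O \right)}} + 10959\right) - 28279 = \left(\sqrt{337 - 1} + 10959\right) - 28279 = \left(\sqrt{336} + 10959\right) - 28279 = \left(4 \sqrt{21} + 10959\right) - 28279 = \left(10959 + 4 \sqrt{21}\right) - 28279 = -17320 + 4 \sqrt{21}$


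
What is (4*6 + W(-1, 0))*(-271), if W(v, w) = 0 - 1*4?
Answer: -5420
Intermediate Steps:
W(v, w) = -4 (W(v, w) = 0 - 4 = -4)
(4*6 + W(-1, 0))*(-271) = (4*6 - 4)*(-271) = (24 - 4)*(-271) = 20*(-271) = -5420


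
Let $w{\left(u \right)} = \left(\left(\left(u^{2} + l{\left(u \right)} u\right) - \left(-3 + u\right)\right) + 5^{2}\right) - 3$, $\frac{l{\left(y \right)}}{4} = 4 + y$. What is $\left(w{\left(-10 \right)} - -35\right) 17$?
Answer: $6970$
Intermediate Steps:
$l{\left(y \right)} = 16 + 4 y$ ($l{\left(y \right)} = 4 \left(4 + y\right) = 16 + 4 y$)
$w{\left(u \right)} = 25 + u^{2} - u + u \left(16 + 4 u\right)$ ($w{\left(u \right)} = \left(\left(\left(u^{2} + \left(16 + 4 u\right) u\right) - \left(-3 + u\right)\right) + 5^{2}\right) - 3 = \left(\left(\left(u^{2} + u \left(16 + 4 u\right)\right) - \left(-3 + u\right)\right) + 25\right) - 3 = \left(\left(3 + u^{2} - u + u \left(16 + 4 u\right)\right) + 25\right) - 3 = \left(28 + u^{2} - u + u \left(16 + 4 u\right)\right) - 3 = 25 + u^{2} - u + u \left(16 + 4 u\right)$)
$\left(w{\left(-10 \right)} - -35\right) 17 = \left(\left(25 + 5 \left(-10\right)^{2} + 15 \left(-10\right)\right) - -35\right) 17 = \left(\left(25 + 5 \cdot 100 - 150\right) + 35\right) 17 = \left(\left(25 + 500 - 150\right) + 35\right) 17 = \left(375 + 35\right) 17 = 410 \cdot 17 = 6970$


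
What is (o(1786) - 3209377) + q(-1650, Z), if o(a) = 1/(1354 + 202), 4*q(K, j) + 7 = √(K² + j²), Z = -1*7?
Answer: -2496896667/778 + √2722549/4 ≈ -3.2090e+6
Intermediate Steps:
Z = -7
q(K, j) = -7/4 + √(K² + j²)/4
o(a) = 1/1556
(o(1786) - 3209377) + q(-1650, Z) = (1/1556 - 3209377) + (-7/4 + √((-1650)² + (-7)²)/4) = -4993790611/1556 + (-7/4 + √(2722500 + 49)/4) = -4993790611/1556 + (-7/4 + √2722549/4) = -2496896667/778 + √2722549/4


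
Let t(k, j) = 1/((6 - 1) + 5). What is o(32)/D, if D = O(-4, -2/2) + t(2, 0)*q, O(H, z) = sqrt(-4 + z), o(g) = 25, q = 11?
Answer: 2750/621 - 2500*I*sqrt(5)/621 ≈ 4.4283 - 9.0019*I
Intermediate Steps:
t(k, j) = 1/10 (t(k, j) = 1/(5 + 5) = 1/10)
D = 11/10 + I*sqrt(5) (D = sqrt(-4 - 2/2) + (1/10)*11 = sqrt(-4 - 2*1/2) + 11/10 = sqrt(-4 - 1) + 11/10 = sqrt(-5) + 11/10 = I*sqrt(5) + 11/10 = 11/10 + I*sqrt(5) ≈ 1.1 + 2.2361*I)
o(32)/D = 25/(11/10 + I*sqrt(5))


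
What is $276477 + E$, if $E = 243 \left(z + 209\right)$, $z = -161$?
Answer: $288141$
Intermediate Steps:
$E = 11664$ ($E = 243 \left(-161 + 209\right) = 243 \cdot 48 = 11664$)
$276477 + E = 276477 + 11664 = 288141$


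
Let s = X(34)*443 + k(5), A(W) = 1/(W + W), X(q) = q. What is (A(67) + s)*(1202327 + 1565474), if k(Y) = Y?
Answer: 5588132095179/134 ≈ 4.1702e+10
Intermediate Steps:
A(W) = 1/(2*W)
s = 15067 (s = 34*443 + 5 = 15062 + 5 = 15067)
(A(67) + s)*(1202327 + 1565474) = ((½)/67 + 15067)*(1202327 + 1565474) = ((½)*(1/67) + 15067)*2767801 = (1/134 + 15067)*2767801 = (2018979/134)*2767801 = 5588132095179/134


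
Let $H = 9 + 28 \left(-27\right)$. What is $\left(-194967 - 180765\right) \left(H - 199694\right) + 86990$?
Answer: $75312184802$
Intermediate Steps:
$H = -747$ ($H = 9 - 756 = -747$)
$\left(-194967 - 180765\right) \left(H - 199694\right) + 86990 = \left(-194967 - 180765\right) \left(-747 - 199694\right) + 86990 = \left(-375732\right) \left(-200441\right) + 86990 = 75312097812 + 86990 = 75312184802$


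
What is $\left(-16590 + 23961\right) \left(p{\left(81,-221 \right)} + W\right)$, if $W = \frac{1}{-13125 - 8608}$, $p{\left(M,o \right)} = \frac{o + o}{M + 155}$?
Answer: $- \frac{35403731181}{2564494} \approx -13805.0$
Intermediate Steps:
$p{\left(M,o \right)} = \frac{2 o}{155 + M}$
$W = - \frac{1}{21733}$ ($W = \frac{1}{-21733} = - \frac{1}{21733} \approx -4.6013 \cdot 10^{-5}$)
$\left(-16590 + 23961\right) \left(p{\left(81,-221 \right)} + W\right) = \left(-16590 + 23961\right) \left(2 \left(-221\right) \frac{1}{155 + 81} - \frac{1}{21733}\right) = 7371 \left(2 \left(-221\right) \frac{1}{236} - \frac{1}{21733}\right) = 7371 \left(- \frac{221}{118} - \frac{1}{21733}\right) = 7371 \left(- \frac{4803111}{2564494}\right) = - \frac{35403731181}{2564494}$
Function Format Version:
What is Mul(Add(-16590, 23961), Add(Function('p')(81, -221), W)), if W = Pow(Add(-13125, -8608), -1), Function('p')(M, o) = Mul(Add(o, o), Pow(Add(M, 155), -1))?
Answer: Rational(-35403731181, 2564494) ≈ -13805.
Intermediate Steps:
Function('p')(M, o) = Mul(2, o, Pow(Add(155, M), -1)) (Function('p')(M, o) = Mul(Mul(2, o), Pow(Add(155, M), -1)) = Mul(2, o, Pow(Add(155, M), -1)))
W = Rational(-1, 21733) (W = Pow(-21733, -1) = Rational(-1, 21733) ≈ -4.6013e-5)
Mul(Add(-16590, 23961), Add(Function('p')(81, -221), W)) = Mul(Add(-16590, 23961), Add(Mul(2, -221, Pow(Add(155, 81), -1)), Rational(-1, 21733))) = Mul(7371, Add(Mul(2, -221, Pow(236, -1)), Rational(-1, 21733))) = Mul(7371, Add(Mul(2, -221, Rational(1, 236)), Rational(-1, 21733))) = Mul(7371, Add(Rational(-221, 118), Rational(-1, 21733))) = Mul(7371, Rational(-4803111, 2564494)) = Rational(-35403731181, 2564494)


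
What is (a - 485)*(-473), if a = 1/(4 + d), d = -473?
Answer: 107591418/469 ≈ 2.2941e+5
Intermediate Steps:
a = -1/469 (a = 1/(4 - 473) = 1/(-469) = -1/469 ≈ -0.0021322)
(a - 485)*(-473) = (-1/469 - 485)*(-473) = -227466/469*(-473) = 107591418/469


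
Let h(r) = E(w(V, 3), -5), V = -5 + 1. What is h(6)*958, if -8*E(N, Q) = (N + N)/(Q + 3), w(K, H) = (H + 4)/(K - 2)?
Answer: -3353/24 ≈ -139.71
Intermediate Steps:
V = -4
w(K, H) = (4 + H)/(-2 + K)
E(N, Q) = -N/(4*(3 + Q)) (E(N, Q) = -(N + N)/(8*(Q + 3)) = -2*N/(8*(3 + Q)) = -N/(4*(3 + Q)))
h(r) = -7/48 (h(r) = -(4 + 3)/(-2 - 4)/(12 + 4*(-5)) = -7/(-6)/(12 - 20) = -1*(-1/6*7)/(-8) = -1*(-7/6)*(-1/8) = -7/48)
h(6)*958 = -7/48*958 = -3353/24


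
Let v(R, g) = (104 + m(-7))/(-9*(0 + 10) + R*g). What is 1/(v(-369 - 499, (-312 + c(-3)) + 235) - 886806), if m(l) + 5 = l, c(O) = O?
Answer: -34675/30749998004 ≈ -1.1276e-6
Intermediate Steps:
m(l) = -5 + l
v(R, g) = 92/(-90 + R*g) (v(R, g) = (104 + (-5 - 7))/(-9*(0 + 10) + R*g) = (104 - 12)/(-9*10 + R*g) = 92/(-90 + R*g))
1/(v(-369 - 499, (-312 + c(-3)) + 235) - 886806) = 1/(92/(-90 + (-369 - 499)*((-312 - 3) + 235)) - 886806) = 1/(92/(-90 - 868*(-315 + 235)) - 886806) = 1/(92/(-90 - 868*(-80)) - 886806) = 1/(92/(-90 + 69440) - 886806) = 1/(92/69350 - 886806) = 1/(92*(1/69350) - 886806) = 1/(46/34675 - 886806) = 1/(-30749998004/34675) = -34675/30749998004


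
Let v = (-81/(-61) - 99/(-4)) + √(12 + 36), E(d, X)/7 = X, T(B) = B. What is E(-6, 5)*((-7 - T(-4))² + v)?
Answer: 299565/244 + 140*√3 ≈ 1470.2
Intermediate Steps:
E(d, X) = 7*X
v = 6363/244 + 4*√3 (v = (-81*(-1/61) - 99*(-¼)) + √48 = (81/61 + 99/4) + 4*√3 = 6363/244 + 4*√3 ≈ 33.006)
E(-6, 5)*((-7 - T(-4))² + v) = (7*5)*((-7 - 1*(-4))² + (6363/244 + 4*√3)) = 35*((-7 + 4)² + (6363/244 + 4*√3)) = 35*((-3)² + (6363/244 + 4*√3)) = 35*(9 + (6363/244 + 4*√3)) = 35*(8559/244 + 4*√3) = 299565/244 + 140*√3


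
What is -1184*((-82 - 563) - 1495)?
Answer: 2533760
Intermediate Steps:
-1184*((-82 - 563) - 1495) = -1184*(-645 - 1495) = -1184*(-2140) = 2533760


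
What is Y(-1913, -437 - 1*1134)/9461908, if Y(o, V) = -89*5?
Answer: -445/9461908 ≈ -4.7031e-5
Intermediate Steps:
Y(o, V) = -445
Y(-1913, -437 - 1*1134)/9461908 = -445/9461908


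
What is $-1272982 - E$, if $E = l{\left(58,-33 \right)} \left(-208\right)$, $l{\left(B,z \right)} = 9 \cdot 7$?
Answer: $-1259878$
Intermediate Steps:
$l{\left(B,z \right)} = 63$
$E = -13104$ ($E = 63 \left(-208\right) = -13104$)
$-1272982 - E = -1272982 - -13104 = -1272982 + 13104 = -1259878$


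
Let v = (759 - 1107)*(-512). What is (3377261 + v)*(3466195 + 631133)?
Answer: 14567791572336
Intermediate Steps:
v = 178176 (v = -348*(-512) = 178176)
(3377261 + v)*(3466195 + 631133) = (3377261 + 178176)*(3466195 + 631133) = 3555437*4097328 = 14567791572336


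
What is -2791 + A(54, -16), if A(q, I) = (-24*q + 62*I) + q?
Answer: -5025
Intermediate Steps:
A(q, I) = -23*q + 62*I
-2791 + A(54, -16) = -2791 + (-23*54 + 62*(-16)) = -2791 + (-1242 - 992) = -2791 - 2234 = -5025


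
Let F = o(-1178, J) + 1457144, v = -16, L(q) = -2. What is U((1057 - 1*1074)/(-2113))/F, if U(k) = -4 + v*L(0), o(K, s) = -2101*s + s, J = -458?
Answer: 7/604736 ≈ 1.1575e-5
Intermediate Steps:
o(K, s) = -2100*s
U(k) = 28 (U(k) = -4 - 16*(-2) = -4 + 32 = 28)
F = 2418944 (F = -2100*(-458) + 1457144 = 961800 + 1457144 = 2418944)
U((1057 - 1*1074)/(-2113))/F = 28/2418944 = 28*(1/2418944) = 7/604736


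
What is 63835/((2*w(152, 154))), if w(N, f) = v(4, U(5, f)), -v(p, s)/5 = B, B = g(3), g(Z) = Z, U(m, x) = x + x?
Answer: -12767/6 ≈ -2127.8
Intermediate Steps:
U(m, x) = 2*x
B = 3
v(p, s) = -15 (v(p, s) = -5*3 = -15)
w(N, f) = -15
63835/((2*w(152, 154))) = 63835/((2*(-15))) = 63835/(-30) = 63835*(-1/30) = -12767/6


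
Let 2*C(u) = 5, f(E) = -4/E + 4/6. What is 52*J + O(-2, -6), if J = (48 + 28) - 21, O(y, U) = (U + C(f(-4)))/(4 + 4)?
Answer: 45753/16 ≈ 2859.6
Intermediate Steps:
f(E) = ⅔ - 4/E (f(E) = -4/E + 4*(⅙) = -4/E + ⅔ = ⅔ - 4/E)
C(u) = 5/2 (C(u) = (½)*5 = 5/2)
O(y, U) = 5/16 + U/8 (O(y, U) = (U + 5/2)/(4 + 4) = (5/2 + U)/8 = (5/2 + U)*(⅛) = 5/16 + U/8)
J = 55 (J = 76 - 21 = 55)
52*J + O(-2, -6) = 52*55 + (5/16 + (⅛)*(-6)) = 2860 + (5/16 - ¾) = 2860 - 7/16 = 45753/16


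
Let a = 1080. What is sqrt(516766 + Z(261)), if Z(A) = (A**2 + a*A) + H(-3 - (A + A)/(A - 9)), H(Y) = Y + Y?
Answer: sqrt(42471086)/7 ≈ 931.00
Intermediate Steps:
H(Y) = 2*Y
Z(A) = -6 + A**2 + 1080*A - 4*A/(-9 + A) (Z(A) = (A**2 + 1080*A) + 2*(-3 - (A + A)/(A - 9)) = (A**2 + 1080*A) + 2*(-3 - 2*A/(-9 + A)) = (A**2 + 1080*A) + (-6 - 4*A/(-9 + A)) = -6 + A**2 + 1080*A - 4*A/(-9 + A))
sqrt(516766 + Z(261)) = sqrt(516766 + (54 - 10*261 + 261*(-9 + 261)*(1080 + 261))/(-9 + 261)) = sqrt(516766 + (54 - 2610 + 261*252*1341)/252) = sqrt(516766 + (54 - 2610 + 88200252)/252) = sqrt(516766 + (1/252)*88197696) = sqrt(516766 + 2449936/7) = sqrt(6067298/7) = sqrt(42471086)/7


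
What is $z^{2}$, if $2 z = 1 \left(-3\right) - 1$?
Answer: $4$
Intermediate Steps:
$z = -2$ ($z = \frac{1 \left(-3\right) - 1}{2} = \frac{-3 - 1}{2} = \frac{1}{2} \left(-4\right) = -2$)
$z^{2} = \left(-2\right)^{2} = 4$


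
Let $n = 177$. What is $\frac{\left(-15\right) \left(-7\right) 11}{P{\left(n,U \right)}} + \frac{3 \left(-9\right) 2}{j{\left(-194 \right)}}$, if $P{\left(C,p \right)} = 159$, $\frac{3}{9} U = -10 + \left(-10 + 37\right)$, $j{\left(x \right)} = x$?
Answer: $\frac{38776}{5141} \approx 7.5425$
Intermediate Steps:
$U = 51$ ($U = 3 \left(-10 + \left(-10 + 37\right)\right) = 3 \left(-10 + 27\right) = 3 \cdot 17 = 51$)
$\frac{\left(-15\right) \left(-7\right) 11}{P{\left(n,U \right)}} + \frac{3 \left(-9\right) 2}{j{\left(-194 \right)}} = \frac{\left(-15\right) \left(-7\right) 11}{159} + \frac{3 \left(-9\right) 2}{-194} = 105 \cdot 11 \cdot \frac{1}{159} + \left(-27\right) 2 \left(- \frac{1}{194}\right) = 1155 \cdot \frac{1}{159} - - \frac{27}{97} = \frac{385}{53} + \frac{27}{97} = \frac{38776}{5141}$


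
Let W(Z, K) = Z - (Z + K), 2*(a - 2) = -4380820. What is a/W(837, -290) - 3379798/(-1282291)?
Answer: -1403880161654/185932195 ≈ -7550.5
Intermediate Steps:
a = -2190408 (a = 2 + (1/2)*(-4380820) = 2 - 2190410 = -2190408)
W(Z, K) = -K (W(Z, K) = Z - (K + Z) = Z + (-K - Z) = -K)
a/W(837, -290) - 3379798/(-1282291) = -2190408/((-1*(-290))) - 3379798/(-1282291) = -2190408/290 - 3379798*(-1/1282291) = -2190408*1/290 + 3379798/1282291 = -1095204/145 + 3379798/1282291 = -1403880161654/185932195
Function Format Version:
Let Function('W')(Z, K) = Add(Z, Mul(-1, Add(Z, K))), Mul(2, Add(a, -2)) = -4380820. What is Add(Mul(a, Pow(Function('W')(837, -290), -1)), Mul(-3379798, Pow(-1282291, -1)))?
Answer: Rational(-1403880161654, 185932195) ≈ -7550.5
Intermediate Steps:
a = -2190408 (a = Add(2, Mul(Rational(1, 2), -4380820)) = Add(2, -2190410) = -2190408)
Function('W')(Z, K) = Mul(-1, K) (Function('W')(Z, K) = Add(Z, Mul(-1, Add(K, Z))) = Add(Z, Add(Mul(-1, K), Mul(-1, Z))) = Mul(-1, K))
Add(Mul(a, Pow(Function('W')(837, -290), -1)), Mul(-3379798, Pow(-1282291, -1))) = Add(Mul(-2190408, Pow(Mul(-1, -290), -1)), Mul(-3379798, Pow(-1282291, -1))) = Add(Mul(-2190408, Pow(290, -1)), Mul(-3379798, Rational(-1, 1282291))) = Add(Mul(-2190408, Rational(1, 290)), Rational(3379798, 1282291)) = Add(Rational(-1095204, 145), Rational(3379798, 1282291)) = Rational(-1403880161654, 185932195)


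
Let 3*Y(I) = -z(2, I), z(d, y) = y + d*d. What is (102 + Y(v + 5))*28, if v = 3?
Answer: 2744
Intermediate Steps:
z(d, y) = y + d²
Y(I) = -4/3 - I/3 (Y(I) = (-(I + 2²))/3 = (-(I + 4))/3 = (-(4 + I))/3 = (-4 - I)/3 = -4/3 - I/3)
(102 + Y(v + 5))*28 = (102 + (-4/3 - (3 + 5)/3))*28 = (102 + (-4/3 - ⅓*8))*28 = (102 + (-4/3 - 8/3))*28 = (102 - 4)*28 = 98*28 = 2744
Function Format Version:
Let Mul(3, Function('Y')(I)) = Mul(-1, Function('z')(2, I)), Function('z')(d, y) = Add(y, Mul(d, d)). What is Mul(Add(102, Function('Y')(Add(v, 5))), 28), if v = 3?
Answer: 2744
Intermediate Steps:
Function('z')(d, y) = Add(y, Pow(d, 2))
Function('Y')(I) = Add(Rational(-4, 3), Mul(Rational(-1, 3), I)) (Function('Y')(I) = Mul(Rational(1, 3), Mul(-1, Add(I, Pow(2, 2)))) = Mul(Rational(1, 3), Mul(-1, Add(I, 4))) = Mul(Rational(1, 3), Mul(-1, Add(4, I))) = Mul(Rational(1, 3), Add(-4, Mul(-1, I))) = Add(Rational(-4, 3), Mul(Rational(-1, 3), I)))
Mul(Add(102, Function('Y')(Add(v, 5))), 28) = Mul(Add(102, Add(Rational(-4, 3), Mul(Rational(-1, 3), Add(3, 5)))), 28) = Mul(Add(102, Add(Rational(-4, 3), Mul(Rational(-1, 3), 8))), 28) = Mul(Add(102, Add(Rational(-4, 3), Rational(-8, 3))), 28) = Mul(Add(102, -4), 28) = Mul(98, 28) = 2744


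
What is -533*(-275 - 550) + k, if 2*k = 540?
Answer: 439995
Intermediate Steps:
k = 270 (k = (½)*540 = 270)
-533*(-275 - 550) + k = -533*(-275 - 550) + 270 = -533*(-825) + 270 = 439725 + 270 = 439995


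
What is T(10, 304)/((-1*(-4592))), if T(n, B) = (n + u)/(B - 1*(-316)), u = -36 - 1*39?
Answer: -13/569408 ≈ -2.2831e-5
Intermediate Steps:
u = -75 (u = -36 - 39 = -75)
T(n, B) = (-75 + n)/(316 + B) (T(n, B) = (n - 75)/(B - 1*(-316)) = (-75 + n)/(B + 316) = (-75 + n)/(316 + B))
T(10, 304)/((-1*(-4592))) = ((-75 + 10)/(316 + 304))/((-1*(-4592))) = (-65/620)/4592 = ((1/620)*(-65))*(1/4592) = -13/124*1/4592 = -13/569408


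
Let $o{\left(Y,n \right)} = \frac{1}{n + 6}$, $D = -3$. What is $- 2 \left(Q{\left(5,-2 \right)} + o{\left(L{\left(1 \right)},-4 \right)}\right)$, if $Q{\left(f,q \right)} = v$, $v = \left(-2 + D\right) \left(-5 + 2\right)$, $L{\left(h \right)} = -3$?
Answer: $-31$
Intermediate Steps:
$v = 15$ ($v = \left(-2 - 3\right) \left(-5 + 2\right) = \left(-5\right) \left(-3\right) = 15$)
$o{\left(Y,n \right)} = \frac{1}{6 + n}$
$Q{\left(f,q \right)} = 15$
$- 2 \left(Q{\left(5,-2 \right)} + o{\left(L{\left(1 \right)},-4 \right)}\right) = - 2 \left(15 + \frac{1}{6 - 4}\right) = - 2 \left(15 + \frac{1}{2}\right) = \left(-2\right) \frac{31}{2} = -31$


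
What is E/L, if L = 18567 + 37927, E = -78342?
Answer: -39171/28247 ≈ -1.3867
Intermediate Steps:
L = 56494
E/L = -78342/56494 = -78342*1/56494 = -39171/28247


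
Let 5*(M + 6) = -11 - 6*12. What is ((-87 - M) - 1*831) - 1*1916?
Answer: -14057/5 ≈ -2811.4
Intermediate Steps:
M = -113/5 (M = -6 + (-11 - 6*12)/5 = -6 + (-11 - 72)/5 = -6 + (⅕)*(-83) = -6 - 83/5 = -113/5 ≈ -22.600)
((-87 - M) - 1*831) - 1*1916 = ((-87 - 1*(-113/5)) - 1*831) - 1*1916 = ((-87 + 113/5) - 831) - 1916 = (-322/5 - 831) - 1916 = -4477/5 - 1916 = -14057/5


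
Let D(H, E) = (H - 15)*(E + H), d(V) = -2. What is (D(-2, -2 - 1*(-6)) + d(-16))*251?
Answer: -9036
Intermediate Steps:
D(H, E) = (-15 + H)*(E + H)
(D(-2, -2 - 1*(-6)) + d(-16))*251 = (((-2)**2 - 15*(-2 - 1*(-6)) - 15*(-2) + (-2 - 1*(-6))*(-2)) - 2)*251 = ((4 - 15*(-2 + 6) + 30 + (-2 + 6)*(-2)) - 2)*251 = ((4 - 15*4 + 30 + 4*(-2)) - 2)*251 = ((4 - 60 + 30 - 8) - 2)*251 = (-34 - 2)*251 = -36*251 = -9036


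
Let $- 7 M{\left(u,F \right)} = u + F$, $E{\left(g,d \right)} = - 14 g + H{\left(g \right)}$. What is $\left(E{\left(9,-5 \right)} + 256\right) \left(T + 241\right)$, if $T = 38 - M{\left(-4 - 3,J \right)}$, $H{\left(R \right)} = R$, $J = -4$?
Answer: $\frac{269938}{7} \approx 38563.0$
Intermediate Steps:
$E{\left(g,d \right)} = - 13 g$ ($E{\left(g,d \right)} = - 14 g + g = - 13 g$)
$M{\left(u,F \right)} = - \frac{F}{7} - \frac{u}{7}$ ($M{\left(u,F \right)} = - \frac{u + F}{7} = - \frac{F + u}{7} = - \frac{F}{7} - \frac{u}{7}$)
$T = \frac{255}{7}$ ($T = 38 - \left(\left(- \frac{1}{7}\right) \left(-4\right) - \frac{-4 - 3}{7}\right) = 38 - \left(\frac{4}{7} - \frac{-4 - 3}{7}\right) = 38 - \left(\frac{4}{7} - -1\right) = 38 - \left(\frac{4}{7} + 1\right) = 38 - \frac{11}{7} = \frac{255}{7} \approx 36.429$)
$\left(E{\left(9,-5 \right)} + 256\right) \left(T + 241\right) = \left(\left(-13\right) 9 + 256\right) \left(\frac{255}{7} + 241\right) = \left(-117 + 256\right) \frac{1942}{7} = 139 \cdot \frac{1942}{7} = \frac{269938}{7}$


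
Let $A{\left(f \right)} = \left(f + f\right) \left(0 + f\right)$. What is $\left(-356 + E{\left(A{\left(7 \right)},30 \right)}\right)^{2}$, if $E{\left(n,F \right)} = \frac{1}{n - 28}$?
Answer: $\frac{620956561}{4900} \approx 1.2673 \cdot 10^{5}$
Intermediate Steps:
$A{\left(f \right)} = 2 f^{2}$ ($A{\left(f \right)} = 2 f f = 2 f^{2}$)
$E{\left(n,F \right)} = \frac{1}{-28 + n}$
$\left(-356 + E{\left(A{\left(7 \right)},30 \right)}\right)^{2} = \left(-356 + \frac{1}{-28 + 2 \cdot 7^{2}}\right)^{2} = \left(-356 + \frac{1}{-28 + 2 \cdot 49}\right)^{2} = \left(-356 + \frac{1}{-28 + 98}\right)^{2} = \left(-356 + \frac{1}{70}\right)^{2} = \left(- \frac{24919}{70}\right)^{2} = \frac{620956561}{4900}$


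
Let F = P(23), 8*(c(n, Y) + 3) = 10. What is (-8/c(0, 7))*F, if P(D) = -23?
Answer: -736/7 ≈ -105.14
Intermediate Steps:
c(n, Y) = -7/4 (c(n, Y) = -3 + (⅛)*10 = -3 + 5/4 = -7/4)
F = -23
(-8/c(0, 7))*F = -8/(-7/4)*(-23) = -8*(-4/7)*(-23) = (32/7)*(-23) = -736/7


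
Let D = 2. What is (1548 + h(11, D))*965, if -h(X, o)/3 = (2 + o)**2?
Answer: 1447500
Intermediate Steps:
h(X, o) = -3*(2 + o)**2
(1548 + h(11, D))*965 = (1548 - 3*(2 + 2)**2)*965 = (1548 - 3*4**2)*965 = (1548 - 3*16)*965 = (1548 - 48)*965 = 1500*965 = 1447500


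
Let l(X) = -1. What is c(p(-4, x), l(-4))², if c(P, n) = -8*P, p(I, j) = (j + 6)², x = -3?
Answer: 5184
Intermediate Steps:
p(I, j) = (6 + j)²
c(p(-4, x), l(-4))² = (-8*(6 - 3)²)² = (-8*3²)² = (-8*9)² = (-72)² = 5184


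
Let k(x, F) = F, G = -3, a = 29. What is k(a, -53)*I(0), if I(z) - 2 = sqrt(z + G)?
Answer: -106 - 53*I*sqrt(3) ≈ -106.0 - 91.799*I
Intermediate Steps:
I(z) = 2 + sqrt(-3 + z) (I(z) = 2 + sqrt(z - 3) = 2 + sqrt(-3 + z))
k(a, -53)*I(0) = -53*(2 + sqrt(-3 + 0)) = -53*(2 + sqrt(-3)) = -53*(2 + I*sqrt(3)) = -106 - 53*I*sqrt(3)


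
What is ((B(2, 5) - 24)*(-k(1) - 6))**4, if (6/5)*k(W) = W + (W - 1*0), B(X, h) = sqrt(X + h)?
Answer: 99628153297/81 - 5220713696*sqrt(7)/27 ≈ 7.1840e+8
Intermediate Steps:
k(W) = 5*W/3 (k(W) = 5*(W + (W - 1*0))/6 = 5*(W + (W + 0))/6 = 5*(W + W)/6 = 5*(2*W)/6 = 5*W/3)
((B(2, 5) - 24)*(-k(1) - 6))**4 = ((sqrt(2 + 5) - 24)*(-5/3 - 6))**4 = ((sqrt(7) - 24)*(-1*5/3 - 6))**4 = ((-24 + sqrt(7))*(-5/3 - 6))**4 = ((-24 + sqrt(7))*(-23/3))**4 = (184 - 23*sqrt(7)/3)**4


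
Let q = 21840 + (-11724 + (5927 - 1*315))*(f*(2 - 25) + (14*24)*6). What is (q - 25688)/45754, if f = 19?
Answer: -4827348/22877 ≈ -211.01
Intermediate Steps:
q = -9629008 (q = 21840 + (-11724 + (5927 - 1*315))*(19*(2 - 25) + (14*24)*6) = 21840 + (-11724 + (5927 - 315))*(19*(-23) + 336*6) = 21840 + (-11724 + 5612)*(-437 + 2016) = 21840 - 6112*1579 = 21840 - 9650848 = -9629008)
(q - 25688)/45754 = (-9629008 - 25688)/45754 = -9654696*1/45754 = -4827348/22877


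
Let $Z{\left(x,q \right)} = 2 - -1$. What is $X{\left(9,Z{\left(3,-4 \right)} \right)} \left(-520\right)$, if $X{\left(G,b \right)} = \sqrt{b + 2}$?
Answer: $- 520 \sqrt{5} \approx -1162.8$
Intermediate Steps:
$Z{\left(x,q \right)} = 3$ ($Z{\left(x,q \right)} = 2 + 1 = 3$)
$X{\left(G,b \right)} = \sqrt{2 + b}$
$X{\left(9,Z{\left(3,-4 \right)} \right)} \left(-520\right) = \sqrt{2 + 3} \left(-520\right) = \sqrt{5} \left(-520\right) = - 520 \sqrt{5}$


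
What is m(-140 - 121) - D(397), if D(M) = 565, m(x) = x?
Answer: -826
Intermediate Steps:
m(-140 - 121) - D(397) = (-140 - 121) - 1*565 = -261 - 565 = -826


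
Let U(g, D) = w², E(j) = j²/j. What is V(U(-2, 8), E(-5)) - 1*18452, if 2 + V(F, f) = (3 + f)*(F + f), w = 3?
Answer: -18462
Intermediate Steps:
E(j) = j
U(g, D) = 9 (U(g, D) = 3² = 9)
V(F, f) = -2 + (3 + f)*(F + f)
V(U(-2, 8), E(-5)) - 1*18452 = (-2 + (-5)² + 3*9 + 3*(-5) + 9*(-5)) - 1*18452 = (-2 + 25 + 27 - 15 - 45) - 18452 = -10 - 18452 = -18462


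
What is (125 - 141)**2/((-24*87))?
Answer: -32/261 ≈ -0.12261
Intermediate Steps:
(125 - 141)**2/((-24*87)) = (-16)**2/(-2088) = 256*(-1/2088) = -32/261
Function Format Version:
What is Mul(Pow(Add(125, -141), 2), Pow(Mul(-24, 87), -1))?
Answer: Rational(-32, 261) ≈ -0.12261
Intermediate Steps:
Mul(Pow(Add(125, -141), 2), Pow(Mul(-24, 87), -1)) = Mul(Pow(-16, 2), Pow(-2088, -1)) = Mul(256, Rational(-1, 2088)) = Rational(-32, 261)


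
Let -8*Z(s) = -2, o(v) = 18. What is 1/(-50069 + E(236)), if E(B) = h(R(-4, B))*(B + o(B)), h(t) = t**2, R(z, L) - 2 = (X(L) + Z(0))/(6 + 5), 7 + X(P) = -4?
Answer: -968/48209617 ≈ -2.0079e-5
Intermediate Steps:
X(P) = -11 (X(P) = -7 - 4 = -11)
Z(s) = 1/4 (Z(s) = -1/8*(-2) = 1/4)
R(z, L) = 45/44 (R(z, L) = 2 + (-11 + 1/4)/(6 + 5) = 2 - 43/4/11 = 2 - 43/4*1/11 = 2 - 43/44 = 45/44)
E(B) = 18225/968 + 2025*B/1936 (E(B) = (45/44)**2*(B + 18) = 2025*(18 + B)/1936 = 18225/968 + 2025*B/1936)
1/(-50069 + E(236)) = 1/(-50069 + (18225/968 + (2025/1936)*236)) = 1/(-50069 + (18225/968 + 119475/484)) = 1/(-50069 + 257175/968) = 1/(-48209617/968) = -968/48209617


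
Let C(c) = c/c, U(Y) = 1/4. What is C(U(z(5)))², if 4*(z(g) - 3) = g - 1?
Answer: 1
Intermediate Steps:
z(g) = 11/4 + g/4 (z(g) = 3 + (g - 1)/4 = 3 + (-1 + g)/4 = 3 + (-¼ + g/4) = 11/4 + g/4)
U(Y) = ¼
C(c) = 1
C(U(z(5)))² = 1² = 1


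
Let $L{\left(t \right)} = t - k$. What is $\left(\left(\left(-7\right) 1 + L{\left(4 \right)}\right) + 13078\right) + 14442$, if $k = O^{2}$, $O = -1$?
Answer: $27516$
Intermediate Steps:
$k = 1$ ($k = \left(-1\right)^{2} = 1$)
$L{\left(t \right)} = -1 + t$ ($L{\left(t \right)} = t - 1 = -1 + t$)
$\left(\left(\left(-7\right) 1 + L{\left(4 \right)}\right) + 13078\right) + 14442 = \left(\left(\left(-7\right) 1 + \left(-1 + 4\right)\right) + 13078\right) + 14442 = \left(\left(-7 + 3\right) + 13078\right) + 14442 = \left(-4 + 13078\right) + 14442 = 13074 + 14442 = 27516$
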